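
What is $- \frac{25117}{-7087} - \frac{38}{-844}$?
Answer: $\frac{10734027}{2990714} \approx 3.5891$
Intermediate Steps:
$- \frac{25117}{-7087} - \frac{38}{-844} = \left(-25117\right) \left(- \frac{1}{7087}\right) - - \frac{19}{422} = \frac{25117}{7087} + \frac{19}{422} = \frac{10734027}{2990714}$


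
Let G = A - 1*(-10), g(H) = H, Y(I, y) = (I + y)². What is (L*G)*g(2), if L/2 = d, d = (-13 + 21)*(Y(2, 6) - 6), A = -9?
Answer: 1856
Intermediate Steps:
d = 464 (d = (-13 + 21)*((2 + 6)² - 6) = 8*(8² - 6) = 8*(64 - 6) = 8*58 = 464)
L = 928 (L = 2*464 = 928)
G = 1 (G = -9 - 1*(-10) = -9 + 10 = 1)
(L*G)*g(2) = (928*1)*2 = 928*2 = 1856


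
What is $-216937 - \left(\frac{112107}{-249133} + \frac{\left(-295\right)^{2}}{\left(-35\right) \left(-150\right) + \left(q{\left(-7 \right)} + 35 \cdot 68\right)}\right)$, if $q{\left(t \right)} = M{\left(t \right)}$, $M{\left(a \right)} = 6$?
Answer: $- \frac{412717345432229}{1902379588} \approx -2.1695 \cdot 10^{5}$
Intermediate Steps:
$q{\left(t \right)} = 6$
$-216937 - \left(\frac{112107}{-249133} + \frac{\left(-295\right)^{2}}{\left(-35\right) \left(-150\right) + \left(q{\left(-7 \right)} + 35 \cdot 68\right)}\right) = -216937 - \left(\frac{112107}{-249133} + \frac{\left(-295\right)^{2}}{\left(-35\right) \left(-150\right) + \left(6 + 35 \cdot 68\right)}\right) = -216937 - \left(112107 \left(- \frac{1}{249133}\right) + \frac{87025}{5250 + \left(6 + 2380\right)}\right) = -216937 - \left(- \frac{112107}{249133} + \frac{87025}{5250 + 2386}\right) = -216937 - \left(- \frac{112107}{249133} + \frac{87025}{7636}\right) = -216937 - \frac{20824750273}{1902379588} = - \frac{412717345432229}{1902379588}$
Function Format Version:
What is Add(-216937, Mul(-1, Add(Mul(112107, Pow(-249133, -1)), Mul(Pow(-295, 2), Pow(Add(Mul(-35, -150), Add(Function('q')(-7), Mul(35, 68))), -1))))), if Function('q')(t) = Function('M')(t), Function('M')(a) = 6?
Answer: Rational(-412717345432229, 1902379588) ≈ -2.1695e+5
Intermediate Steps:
Function('q')(t) = 6
Add(-216937, Mul(-1, Add(Mul(112107, Pow(-249133, -1)), Mul(Pow(-295, 2), Pow(Add(Mul(-35, -150), Add(Function('q')(-7), Mul(35, 68))), -1))))) = Add(-216937, Mul(-1, Add(Mul(112107, Pow(-249133, -1)), Mul(Pow(-295, 2), Pow(Add(Mul(-35, -150), Add(6, Mul(35, 68))), -1))))) = Add(-216937, Mul(-1, Add(Mul(112107, Rational(-1, 249133)), Mul(87025, Pow(Add(5250, Add(6, 2380)), -1))))) = Add(-216937, Mul(-1, Add(Rational(-112107, 249133), Mul(87025, Pow(Add(5250, 2386), -1))))) = Add(-216937, Mul(-1, Add(Rational(-112107, 249133), Mul(87025, Pow(7636, -1))))) = Add(-216937, Mul(-1, Add(Rational(-112107, 249133), Mul(87025, Rational(1, 7636))))) = Add(-216937, Mul(-1, Add(Rational(-112107, 249133), Rational(87025, 7636)))) = Add(-216937, Mul(-1, Rational(20824750273, 1902379588))) = Add(-216937, Rational(-20824750273, 1902379588)) = Rational(-412717345432229, 1902379588)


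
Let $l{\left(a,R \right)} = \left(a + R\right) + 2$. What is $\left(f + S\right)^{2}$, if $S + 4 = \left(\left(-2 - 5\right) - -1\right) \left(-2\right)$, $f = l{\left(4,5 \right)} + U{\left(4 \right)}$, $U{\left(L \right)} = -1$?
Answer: $324$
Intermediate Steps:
$l{\left(a,R \right)} = 2 + R + a$ ($l{\left(a,R \right)} = \left(R + a\right) + 2 = 2 + R + a$)
$f = 10$ ($f = \left(2 + 5 + 4\right) - 1 = 11 - 1 = 10$)
$S = 8$ ($S = -4 + \left(\left(-2 - 5\right) - -1\right) \left(-2\right) = -4 + \left(-7 + 1\right) \left(-2\right) = -4 - -12 = -4 + 12 = 8$)
$\left(f + S\right)^{2} = \left(10 + 8\right)^{2} = 18^{2} = 324$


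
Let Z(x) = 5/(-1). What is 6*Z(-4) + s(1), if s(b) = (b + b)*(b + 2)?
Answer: -24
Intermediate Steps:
Z(x) = -5 (Z(x) = 5*(-1) = -5)
s(b) = 2*b*(2 + b) (s(b) = (2*b)*(2 + b) = 2*b*(2 + b))
6*Z(-4) + s(1) = 6*(-5) + 2*1*(2 + 1) = -30 + 2*1*3 = -30 + 6 = -24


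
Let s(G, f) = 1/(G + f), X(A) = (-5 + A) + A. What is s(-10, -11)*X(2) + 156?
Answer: 3277/21 ≈ 156.05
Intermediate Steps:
X(A) = -5 + 2*A
s(-10, -11)*X(2) + 156 = (-5 + 2*2)/(-10 - 11) + 156 = (-5 + 4)/(-21) + 156 = -1/21*(-1) + 156 = 1/21 + 156 = 3277/21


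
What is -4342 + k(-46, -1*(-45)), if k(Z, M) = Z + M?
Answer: -4343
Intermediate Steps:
k(Z, M) = M + Z
-4342 + k(-46, -1*(-45)) = -4342 + (-1*(-45) - 46) = -4342 + (45 - 46) = -4342 - 1 = -4343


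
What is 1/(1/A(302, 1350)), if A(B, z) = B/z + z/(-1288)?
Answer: -358381/434700 ≈ -0.82443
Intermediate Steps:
A(B, z) = -z/1288 + B/z (A(B, z) = B/z + z*(-1/1288) = B/z - z/1288 = -z/1288 + B/z)
1/(1/A(302, 1350)) = 1/(1/(-1/1288*1350 + 302/1350)) = 1/(1/(-675/644 + 302*(1/1350))) = 1/(1/(-675/644 + 151/675)) = 1/(1/(-358381/434700)) = 1/(-434700/358381) = -358381/434700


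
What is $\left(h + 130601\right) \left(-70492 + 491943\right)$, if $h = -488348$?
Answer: $-150772830897$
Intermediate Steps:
$\left(h + 130601\right) \left(-70492 + 491943\right) = \left(-488348 + 130601\right) \left(-70492 + 491943\right) = \left(-357747\right) 421451 = -150772830897$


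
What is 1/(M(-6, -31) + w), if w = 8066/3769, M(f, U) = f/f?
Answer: 3769/11835 ≈ 0.31846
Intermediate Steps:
M(f, U) = 1
w = 8066/3769 (w = 8066*(1/3769) = 8066/3769 ≈ 2.1401)
1/(M(-6, -31) + w) = 1/(1 + 8066/3769) = 1/(11835/3769) = 3769/11835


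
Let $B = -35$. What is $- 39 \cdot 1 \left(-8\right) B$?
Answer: $-10920$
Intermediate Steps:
$- 39 \cdot 1 \left(-8\right) B = - 39 \cdot 1 \left(-8\right) \left(-35\right) = \left(-39\right) \left(-8\right) \left(-35\right) = 312 \left(-35\right) = -10920$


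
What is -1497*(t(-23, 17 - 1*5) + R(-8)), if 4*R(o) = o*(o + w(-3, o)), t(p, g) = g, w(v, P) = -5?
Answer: -56886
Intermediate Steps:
R(o) = o*(-5 + o)/4 (R(o) = (o*(o - 5))/4 = (o*(-5 + o))/4 = o*(-5 + o)/4)
-1497*(t(-23, 17 - 1*5) + R(-8)) = -1497*((17 - 1*5) + (¼)*(-8)*(-5 - 8)) = -1497*((17 - 5) + (¼)*(-8)*(-13)) = -1497*(12 + 26) = -1497*38 = -56886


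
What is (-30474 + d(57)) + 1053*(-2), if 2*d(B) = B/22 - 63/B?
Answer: -27236259/836 ≈ -32579.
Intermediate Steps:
d(B) = -63/(2*B) + B/44 (d(B) = (B/22 - 63/B)/2 = (-63/B + B/22)/2 = -63/(2*B) + B/44)
(-30474 + d(57)) + 1053*(-2) = (-30474 + (1/44)*(-1386 + 57²)/57) + 1053*(-2) = (-30474 + (1/44)*(1/57)*(-1386 + 3249)) - 2106 = (-30474 + (1/44)*(1/57)*1863) - 2106 = (-30474 + 621/836) - 2106 = -25475643/836 - 2106 = -27236259/836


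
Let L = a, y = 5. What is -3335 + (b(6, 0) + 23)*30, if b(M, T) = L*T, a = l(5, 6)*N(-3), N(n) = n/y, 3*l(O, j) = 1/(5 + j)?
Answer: -2645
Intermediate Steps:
l(O, j) = 1/(3*(5 + j))
N(n) = n/5
a = -1/55 (a = (1/(3*(5 + 6)))*((⅕)*(-3)) = ((⅓)/11)*(-⅗) = ((⅓)*(1/11))*(-⅗) = (1/33)*(-⅗) = -1/55 ≈ -0.018182)
L = -1/55 ≈ -0.018182
b(M, T) = -T/55
-3335 + (b(6, 0) + 23)*30 = -3335 + (-1/55*0 + 23)*30 = -3335 + (0 + 23)*30 = -3335 + 23*30 = -3335 + 690 = -2645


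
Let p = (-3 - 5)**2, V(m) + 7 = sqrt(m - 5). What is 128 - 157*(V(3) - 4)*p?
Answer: 110656 - 10048*I*sqrt(2) ≈ 1.1066e+5 - 14210.0*I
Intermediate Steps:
V(m) = -7 + sqrt(-5 + m) (V(m) = -7 + sqrt(m - 5) = -7 + sqrt(-5 + m))
p = 64 (p = (-8)**2 = 64)
128 - 157*(V(3) - 4)*p = 128 - 157*((-7 + sqrt(-5 + 3)) - 4)*64 = 128 - 157*((-7 + sqrt(-2)) - 4)*64 = 128 - 157*((-7 + I*sqrt(2)) - 4)*64 = 128 - 157*(-11 + I*sqrt(2))*64 = 128 - 157*(-704 + 64*I*sqrt(2)) = 128 + (110528 - 10048*I*sqrt(2)) = 110656 - 10048*I*sqrt(2)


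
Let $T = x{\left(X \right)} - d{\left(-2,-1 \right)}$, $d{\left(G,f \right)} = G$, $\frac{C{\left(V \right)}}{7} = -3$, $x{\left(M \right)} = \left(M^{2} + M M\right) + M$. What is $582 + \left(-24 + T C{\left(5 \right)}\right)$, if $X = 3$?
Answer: $75$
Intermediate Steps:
$x{\left(M \right)} = M + 2 M^{2}$ ($x{\left(M \right)} = \left(M^{2} + M^{2}\right) + M = 2 M^{2} + M = M + 2 M^{2}$)
$C{\left(V \right)} = -21$ ($C{\left(V \right)} = 7 \left(-3\right) = -21$)
$T = 23$ ($T = 3 \left(1 + 2 \cdot 3\right) - -2 = 3 \left(1 + 6\right) + 2 = 3 \cdot 7 + 2 = 21 + 2 = 23$)
$582 + \left(-24 + T C{\left(5 \right)}\right) = 582 + \left(-24 + 23 \left(-21\right)\right) = 582 - 507 = 75$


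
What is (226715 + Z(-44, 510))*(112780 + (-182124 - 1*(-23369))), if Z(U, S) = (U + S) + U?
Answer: -10442623575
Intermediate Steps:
Z(U, S) = S + 2*U (Z(U, S) = (S + U) + U = S + 2*U)
(226715 + Z(-44, 510))*(112780 + (-182124 - 1*(-23369))) = (226715 + (510 + 2*(-44)))*(112780 + (-182124 - 1*(-23369))) = (226715 + (510 - 88))*(112780 + (-182124 + 23369)) = (226715 + 422)*(112780 - 158755) = 227137*(-45975) = -10442623575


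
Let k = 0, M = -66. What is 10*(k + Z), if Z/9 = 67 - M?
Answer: 11970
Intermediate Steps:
Z = 1197 (Z = 9*(67 - 1*(-66)) = 9*(67 + 66) = 9*133 = 1197)
10*(k + Z) = 10*(0 + 1197) = 10*1197 = 11970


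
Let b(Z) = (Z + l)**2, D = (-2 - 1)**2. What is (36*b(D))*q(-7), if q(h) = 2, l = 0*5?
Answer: 5832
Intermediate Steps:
l = 0
D = 9 (D = (-3)**2 = 9)
b(Z) = Z**2 (b(Z) = (Z + 0)**2 = Z**2)
(36*b(D))*q(-7) = (36*9**2)*2 = (36*81)*2 = 2916*2 = 5832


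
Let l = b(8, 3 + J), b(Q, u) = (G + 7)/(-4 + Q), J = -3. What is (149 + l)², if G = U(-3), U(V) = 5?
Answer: 23104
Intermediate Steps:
G = 5
b(Q, u) = 12/(-4 + Q) (b(Q, u) = (5 + 7)/(-4 + Q) = 12/(-4 + Q))
l = 3 (l = 12/(-4 + 8) = 12/4 = 12*(¼) = 3)
(149 + l)² = (149 + 3)² = 152² = 23104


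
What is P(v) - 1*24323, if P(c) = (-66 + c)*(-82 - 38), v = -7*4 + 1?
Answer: -13163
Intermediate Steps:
v = -27 (v = -28 + 1 = -27)
P(c) = 7920 - 120*c (P(c) = (-66 + c)*(-120) = 7920 - 120*c)
P(v) - 1*24323 = (7920 - 120*(-27)) - 1*24323 = (7920 + 3240) - 24323 = 11160 - 24323 = -13163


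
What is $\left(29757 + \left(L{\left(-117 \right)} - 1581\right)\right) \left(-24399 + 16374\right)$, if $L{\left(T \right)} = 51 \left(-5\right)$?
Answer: $-224066025$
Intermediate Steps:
$L{\left(T \right)} = -255$
$\left(29757 + \left(L{\left(-117 \right)} - 1581\right)\right) \left(-24399 + 16374\right) = \left(29757 - 1836\right) \left(-24399 + 16374\right) = \left(29757 - 1836\right) \left(-8025\right) = 27921 \left(-8025\right) = -224066025$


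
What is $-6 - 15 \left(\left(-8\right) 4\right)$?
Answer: $474$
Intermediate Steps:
$-6 - 15 \left(\left(-8\right) 4\right) = -6 - -480 = -6 + 480 = 474$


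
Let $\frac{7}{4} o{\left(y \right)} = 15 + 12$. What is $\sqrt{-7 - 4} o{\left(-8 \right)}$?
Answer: $\frac{108 i \sqrt{11}}{7} \approx 51.171 i$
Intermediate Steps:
$o{\left(y \right)} = \frac{108}{7}$ ($o{\left(y \right)} = \frac{4 \left(15 + 12\right)}{7} = \frac{4}{7} \cdot 27 = \frac{108}{7}$)
$\sqrt{-7 - 4} o{\left(-8 \right)} = \sqrt{-7 - 4} \cdot \frac{108}{7} = \sqrt{-11} \cdot \frac{108}{7} = i \sqrt{11} \cdot \frac{108}{7} = \frac{108 i \sqrt{11}}{7}$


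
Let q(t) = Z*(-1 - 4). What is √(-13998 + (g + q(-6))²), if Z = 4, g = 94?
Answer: I*√8522 ≈ 92.315*I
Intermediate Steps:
q(t) = -20 (q(t) = 4*(-1 - 4) = 4*(-5) = -20)
√(-13998 + (g + q(-6))²) = √(-13998 + (94 - 20)²) = √(-13998 + 74²) = √(-13998 + 5476) = √(-8522) = I*√8522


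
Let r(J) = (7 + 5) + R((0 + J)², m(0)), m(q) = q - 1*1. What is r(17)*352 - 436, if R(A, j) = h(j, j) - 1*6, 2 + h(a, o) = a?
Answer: 620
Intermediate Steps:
h(a, o) = -2 + a
m(q) = -1 + q (m(q) = q - 1 = -1 + q)
R(A, j) = -8 + j (R(A, j) = (-2 + j) - 1*6 = (-2 + j) - 6 = -8 + j)
r(J) = 3 (r(J) = (7 + 5) + (-8 + (-1 + 0)) = 12 + (-8 - 1) = 12 - 9 = 3)
r(17)*352 - 436 = 3*352 - 436 = 1056 - 436 = 620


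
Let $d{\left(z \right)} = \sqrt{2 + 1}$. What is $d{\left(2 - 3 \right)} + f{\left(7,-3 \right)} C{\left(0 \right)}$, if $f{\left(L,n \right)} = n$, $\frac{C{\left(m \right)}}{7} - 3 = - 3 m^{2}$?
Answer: $-63 + \sqrt{3} \approx -61.268$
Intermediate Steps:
$d{\left(z \right)} = \sqrt{3}$
$C{\left(m \right)} = 21 - 21 m^{2}$ ($C{\left(m \right)} = 21 + 7 \left(- 3 m^{2}\right) = 21 - 21 m^{2}$)
$d{\left(2 - 3 \right)} + f{\left(7,-3 \right)} C{\left(0 \right)} = \sqrt{3} - 3 \left(21 - 21 \cdot 0^{2}\right) = \sqrt{3} - 3 \left(21 - 0\right) = \sqrt{3} - 3 \left(21 + 0\right) = \sqrt{3} - 63 = -63 + \sqrt{3}$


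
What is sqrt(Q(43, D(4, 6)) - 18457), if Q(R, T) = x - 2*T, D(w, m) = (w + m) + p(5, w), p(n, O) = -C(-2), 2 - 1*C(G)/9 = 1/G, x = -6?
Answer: I*sqrt(18438) ≈ 135.79*I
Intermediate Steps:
C(G) = 18 - 9/G
p(n, O) = -45/2 (p(n, O) = -(18 - 9/(-2)) = -(18 - 9*(-1/2)) = -(18 + 9/2) = -1*45/2 = -45/2)
D(w, m) = -45/2 + m + w (D(w, m) = (w + m) - 45/2 = (m + w) - 45/2 = -45/2 + m + w)
Q(R, T) = -6 - 2*T
sqrt(Q(43, D(4, 6)) - 18457) = sqrt((-6 - 2*(-45/2 + 6 + 4)) - 18457) = sqrt((-6 - 2*(-25/2)) - 18457) = sqrt((-6 + 25) - 18457) = sqrt(19 - 18457) = sqrt(-18438) = I*sqrt(18438)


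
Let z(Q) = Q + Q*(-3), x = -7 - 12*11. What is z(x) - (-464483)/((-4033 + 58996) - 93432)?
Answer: 10229899/38469 ≈ 265.93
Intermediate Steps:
x = -139 (x = -7 - 132 = -139)
z(Q) = -2*Q (z(Q) = Q - 3*Q = -2*Q)
z(x) - (-464483)/((-4033 + 58996) - 93432) = -2*(-139) - (-464483)/((-4033 + 58996) - 93432) = 278 - (-464483)/(54963 - 93432) = 278 - (-464483)/(-38469) = 278 - (-464483)*(-1)/38469 = 278 - 1*464483/38469 = 278 - 464483/38469 = 10229899/38469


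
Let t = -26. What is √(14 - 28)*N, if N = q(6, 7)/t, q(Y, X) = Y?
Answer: -3*I*√14/13 ≈ -0.86346*I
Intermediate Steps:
N = -3/13 (N = 6/(-26) = 6*(-1/26) = -3/13 ≈ -0.23077)
√(14 - 28)*N = √(14 - 28)*(-3/13) = √(-14)*(-3/13) = (I*√14)*(-3/13) = -3*I*√14/13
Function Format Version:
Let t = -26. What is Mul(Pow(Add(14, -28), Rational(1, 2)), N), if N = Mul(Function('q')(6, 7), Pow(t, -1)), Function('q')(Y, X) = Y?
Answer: Mul(Rational(-3, 13), I, Pow(14, Rational(1, 2))) ≈ Mul(-0.86346, I)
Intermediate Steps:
N = Rational(-3, 13) (N = Mul(6, Pow(-26, -1)) = Mul(6, Rational(-1, 26)) = Rational(-3, 13) ≈ -0.23077)
Mul(Pow(Add(14, -28), Rational(1, 2)), N) = Mul(Pow(Add(14, -28), Rational(1, 2)), Rational(-3, 13)) = Mul(Pow(-14, Rational(1, 2)), Rational(-3, 13)) = Mul(Mul(I, Pow(14, Rational(1, 2))), Rational(-3, 13)) = Mul(Rational(-3, 13), I, Pow(14, Rational(1, 2)))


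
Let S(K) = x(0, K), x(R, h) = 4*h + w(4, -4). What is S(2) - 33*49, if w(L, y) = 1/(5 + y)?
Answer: -1608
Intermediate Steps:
x(R, h) = 1 + 4*h (x(R, h) = 4*h + 1/(5 - 4) = 4*h + 1/1 = 4*h + 1 = 1 + 4*h)
S(K) = 1 + 4*K
S(2) - 33*49 = (1 + 4*2) - 33*49 = (1 + 8) - 1617 = 9 - 1617 = -1608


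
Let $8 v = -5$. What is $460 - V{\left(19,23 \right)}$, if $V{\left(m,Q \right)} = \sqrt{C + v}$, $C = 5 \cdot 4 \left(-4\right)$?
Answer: $460 - \frac{i \sqrt{1290}}{4} \approx 460.0 - 8.9791 i$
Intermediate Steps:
$C = -80$ ($C = 20 \left(-4\right) = -80$)
$v = - \frac{5}{8}$ ($v = \frac{1}{8} \left(-5\right) = - \frac{5}{8} \approx -0.625$)
$V{\left(m,Q \right)} = \frac{i \sqrt{1290}}{4}$ ($V{\left(m,Q \right)} = \sqrt{-80 - \frac{5}{8}} = \sqrt{- \frac{645}{8}} = \frac{i \sqrt{1290}}{4}$)
$460 - V{\left(19,23 \right)} = 460 - \frac{i \sqrt{1290}}{4}$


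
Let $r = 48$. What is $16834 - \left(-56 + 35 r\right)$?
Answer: $15210$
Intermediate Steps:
$16834 - \left(-56 + 35 r\right) = 16834 + \left(56 - 1680\right) = 16834 - 1624 = 15210$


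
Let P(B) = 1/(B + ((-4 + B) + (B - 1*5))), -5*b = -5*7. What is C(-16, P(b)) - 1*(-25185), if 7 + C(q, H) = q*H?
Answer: 75530/3 ≈ 25177.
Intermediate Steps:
b = 7 (b = -(-1)*7 = -⅕*(-35) = 7)
P(B) = 1/(-9 + 3*B) (P(B) = 1/(B + ((-4 + B) + (B - 5))) = 1/(B + ((-4 + B) + (-5 + B))) = 1/(B + (-9 + 2*B)) = 1/(-9 + 3*B))
C(q, H) = -7 + H*q (C(q, H) = -7 + q*H = -7 + H*q)
C(-16, P(b)) - 1*(-25185) = (-7 + (1/(3*(-3 + 7)))*(-16)) - 1*(-25185) = (-7 + ((⅓)/4)*(-16)) + 25185 = (-7 + ((⅓)*(¼))*(-16)) + 25185 = (-7 + (1/12)*(-16)) + 25185 = (-7 - 4/3) + 25185 = -25/3 + 25185 = 75530/3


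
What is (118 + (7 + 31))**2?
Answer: 24336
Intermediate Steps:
(118 + (7 + 31))**2 = (118 + 38)**2 = 156**2 = 24336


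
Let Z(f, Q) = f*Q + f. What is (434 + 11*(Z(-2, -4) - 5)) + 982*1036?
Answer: 1017797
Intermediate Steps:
Z(f, Q) = f + Q*f (Z(f, Q) = Q*f + f = f + Q*f)
(434 + 11*(Z(-2, -4) - 5)) + 982*1036 = (434 + 11*(-2*(1 - 4) - 5)) + 982*1036 = (434 + 11*(-2*(-3) - 5)) + 1017352 = (434 + 11*(6 - 5)) + 1017352 = (434 + 11*1) + 1017352 = (434 + 11) + 1017352 = 445 + 1017352 = 1017797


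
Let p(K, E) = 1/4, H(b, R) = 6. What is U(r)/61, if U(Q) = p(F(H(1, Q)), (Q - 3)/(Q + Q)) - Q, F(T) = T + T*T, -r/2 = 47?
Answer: 377/244 ≈ 1.5451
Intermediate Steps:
r = -94 (r = -2*47 = -94)
F(T) = T + T**2
p(K, E) = 1/4
U(Q) = 1/4 - Q
U(r)/61 = (1/4 - 1*(-94))/61 = (1/4 + 94)*(1/61) = (377/4)*(1/61) = 377/244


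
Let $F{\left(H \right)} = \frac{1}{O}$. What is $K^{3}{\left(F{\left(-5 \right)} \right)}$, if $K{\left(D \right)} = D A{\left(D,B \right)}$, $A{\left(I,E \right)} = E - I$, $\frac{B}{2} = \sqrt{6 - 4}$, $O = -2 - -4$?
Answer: $- \frac{97}{64} + \frac{35 \sqrt{2}}{16} \approx 1.578$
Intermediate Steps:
$O = 2$ ($O = -2 + 4 = 2$)
$F{\left(H \right)} = \frac{1}{2}$
$B = 2 \sqrt{2}$ ($B = 2 \sqrt{6 - 4} = 2 \sqrt{2} \approx 2.8284$)
$K{\left(D \right)} = D \left(- D + 2 \sqrt{2}\right)$ ($K{\left(D \right)} = D \left(2 \sqrt{2} - D\right) = D \left(- D + 2 \sqrt{2}\right)$)
$K^{3}{\left(F{\left(-5 \right)} \right)} = \left(\frac{\left(-1\right) \frac{1}{2} + 2 \sqrt{2}}{2}\right)^{3} = \left(\frac{- \frac{1}{2} + 2 \sqrt{2}}{2}\right)^{3} = \left(- \frac{1}{4} + \sqrt{2}\right)^{3}$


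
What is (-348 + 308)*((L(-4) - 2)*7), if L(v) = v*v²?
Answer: 18480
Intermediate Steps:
L(v) = v³
(-348 + 308)*((L(-4) - 2)*7) = (-348 + 308)*(((-4)³ - 2)*7) = -40*(-64 - 2)*7 = -(-2640)*7 = -40*(-462) = 18480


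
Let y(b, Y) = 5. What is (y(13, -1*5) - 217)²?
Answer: 44944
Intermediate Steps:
(y(13, -1*5) - 217)² = (5 - 217)² = (-212)² = 44944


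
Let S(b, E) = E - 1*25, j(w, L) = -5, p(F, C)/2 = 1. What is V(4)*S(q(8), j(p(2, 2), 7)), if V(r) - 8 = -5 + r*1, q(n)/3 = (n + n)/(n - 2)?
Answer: -210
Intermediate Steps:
q(n) = 6*n/(-2 + n) (q(n) = 3*((n + n)/(n - 2)) = 3*((2*n)/(-2 + n)) = 3*(2*n/(-2 + n)) = 6*n/(-2 + n))
p(F, C) = 2 (p(F, C) = 2*1 = 2)
S(b, E) = -25 + E (S(b, E) = E - 25 = -25 + E)
V(r) = 3 + r (V(r) = 8 + (-5 + r*1) = 8 + (-5 + r) = 3 + r)
V(4)*S(q(8), j(p(2, 2), 7)) = (3 + 4)*(-25 - 5) = 7*(-30) = -210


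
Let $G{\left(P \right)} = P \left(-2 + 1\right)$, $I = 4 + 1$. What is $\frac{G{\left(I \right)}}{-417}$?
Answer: $\frac{5}{417} \approx 0.01199$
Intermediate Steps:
$I = 5$
$G{\left(P \right)} = - P$ ($G{\left(P \right)} = P \left(-1\right) = - P$)
$\frac{G{\left(I \right)}}{-417} = \frac{\left(-1\right) 5}{-417} = \left(-5\right) \left(- \frac{1}{417}\right) = \frac{5}{417}$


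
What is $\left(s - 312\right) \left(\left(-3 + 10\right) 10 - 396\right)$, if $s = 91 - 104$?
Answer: $105950$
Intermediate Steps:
$s = -13$ ($s = 91 - 104 = -13$)
$\left(s - 312\right) \left(\left(-3 + 10\right) 10 - 396\right) = \left(-13 - 312\right) \left(\left(-3 + 10\right) 10 - 396\right) = - 325 \left(7 \cdot 10 - 396\right) = - 325 \left(70 - 396\right) = \left(-325\right) \left(-326\right) = 105950$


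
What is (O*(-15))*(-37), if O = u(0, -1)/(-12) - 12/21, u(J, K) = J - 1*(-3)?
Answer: -12765/28 ≈ -455.89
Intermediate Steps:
u(J, K) = 3 + J (u(J, K) = J + 3 = 3 + J)
O = -23/28 (O = (3 + 0)/(-12) - 12/21 = 3*(-1/12) - 12*1/21 = -¼ - 4/7 = -23/28 ≈ -0.82143)
(O*(-15))*(-37) = -23/28*(-15)*(-37) = (345/28)*(-37) = -12765/28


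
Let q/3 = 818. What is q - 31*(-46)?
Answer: 3880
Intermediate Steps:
q = 2454 (q = 3*818 = 2454)
q - 31*(-46) = 2454 - 31*(-46) = 2454 + 1426 = 3880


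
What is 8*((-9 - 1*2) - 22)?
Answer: -264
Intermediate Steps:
8*((-9 - 1*2) - 22) = 8*((-9 - 2) - 22) = 8*(-11 - 22) = 8*(-33) = -264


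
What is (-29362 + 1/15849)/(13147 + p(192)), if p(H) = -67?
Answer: -465358337/207304920 ≈ -2.2448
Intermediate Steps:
(-29362 + 1/15849)/(13147 + p(192)) = (-29362 + 1/15849)/(13147 - 67) = (-29362 + 1/15849)/13080 = -465358337/15849*1/13080 = -465358337/207304920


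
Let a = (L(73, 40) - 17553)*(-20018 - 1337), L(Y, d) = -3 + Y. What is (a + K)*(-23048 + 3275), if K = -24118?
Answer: -7381762086231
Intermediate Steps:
a = 373349465 (a = ((-3 + 73) - 17553)*(-20018 - 1337) = (70 - 17553)*(-21355) = -17483*(-21355) = 373349465)
(a + K)*(-23048 + 3275) = (373349465 - 24118)*(-23048 + 3275) = 373325347*(-19773) = -7381762086231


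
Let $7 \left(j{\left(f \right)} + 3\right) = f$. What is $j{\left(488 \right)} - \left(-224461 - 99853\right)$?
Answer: $\frac{2270665}{7} \approx 3.2438 \cdot 10^{5}$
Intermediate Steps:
$j{\left(f \right)} = -3 + \frac{f}{7}$
$j{\left(488 \right)} - \left(-224461 - 99853\right) = \left(-3 + \frac{1}{7} \cdot 488\right) - \left(-224461 - 99853\right) = \left(-3 + \frac{488}{7}\right) - \left(-224461 - 99853\right) = \frac{467}{7} - -324314 = \frac{467}{7} + 324314 = \frac{2270665}{7}$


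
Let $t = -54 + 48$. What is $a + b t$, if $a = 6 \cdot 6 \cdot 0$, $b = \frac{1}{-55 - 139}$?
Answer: $\frac{3}{97} \approx 0.030928$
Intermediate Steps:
$t = -6$
$b = - \frac{1}{194}$ ($b = \frac{1}{-55 - 139} = \frac{1}{-194} = - \frac{1}{194} \approx -0.0051546$)
$a = 0$ ($a = 36 \cdot 0 = 0$)
$a + b t = 0 - - \frac{3}{97} = 0 + \frac{3}{97} = \frac{3}{97}$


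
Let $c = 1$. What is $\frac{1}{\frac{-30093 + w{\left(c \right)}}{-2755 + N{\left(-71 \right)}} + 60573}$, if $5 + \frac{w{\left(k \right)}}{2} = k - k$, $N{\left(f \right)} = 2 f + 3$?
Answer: $\frac{2894}{175328365} \approx 1.6506 \cdot 10^{-5}$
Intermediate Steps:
$N{\left(f \right)} = 3 + 2 f$
$w{\left(k \right)} = -10$ ($w{\left(k \right)} = -10 + 2 \left(k - k\right) = -10 + 2 \cdot 0 = -10 + 0 = -10$)
$\frac{1}{\frac{-30093 + w{\left(c \right)}}{-2755 + N{\left(-71 \right)}} + 60573} = \frac{1}{\frac{-30093 - 10}{-2755 + \left(3 + 2 \left(-71\right)\right)} + 60573} = \frac{1}{- \frac{30103}{-2755 + \left(3 - 142\right)} + 60573} = \frac{1}{- \frac{30103}{-2755 - 139} + 60573} = \frac{1}{- \frac{30103}{-2894} + 60573} = \frac{1}{\left(-30103\right) \left(- \frac{1}{2894}\right) + 60573} = \frac{1}{\frac{30103}{2894} + 60573} = \frac{1}{\frac{175328365}{2894}} = \frac{2894}{175328365}$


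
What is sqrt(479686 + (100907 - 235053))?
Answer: 2*sqrt(86385) ≈ 587.83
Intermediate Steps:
sqrt(479686 + (100907 - 235053)) = sqrt(479686 - 134146) = sqrt(345540) = 2*sqrt(86385)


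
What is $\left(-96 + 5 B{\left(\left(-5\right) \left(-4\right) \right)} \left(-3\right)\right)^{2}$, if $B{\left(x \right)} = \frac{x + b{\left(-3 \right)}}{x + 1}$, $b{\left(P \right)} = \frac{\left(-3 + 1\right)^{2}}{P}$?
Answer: $\frac{107584}{9} \approx 11954.0$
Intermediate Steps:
$b{\left(P \right)} = \frac{4}{P}$ ($b{\left(P \right)} = \frac{\left(-2\right)^{2}}{P} = \frac{4}{P}$)
$B{\left(x \right)} = \frac{- \frac{4}{3} + x}{1 + x}$ ($B{\left(x \right)} = \frac{x + \frac{4}{-3}}{x + 1} = \frac{x + 4 \left(- \frac{1}{3}\right)}{1 + x} = \frac{x - \frac{4}{3}}{1 + x} = \frac{- \frac{4}{3} + x}{1 + x}$)
$\left(-96 + 5 B{\left(\left(-5\right) \left(-4\right) \right)} \left(-3\right)\right)^{2} = \left(-96 + 5 \frac{- \frac{4}{3} - -20}{1 - -20} \left(-3\right)\right)^{2} = \left(-96 + 5 \frac{- \frac{4}{3} + 20}{1 + 20} \left(-3\right)\right)^{2} = \left(-96 + 5 \cdot \frac{1}{21} \cdot \frac{56}{3} \left(-3\right)\right)^{2} = \left(-96 + 5 \cdot \frac{8}{9} \left(-3\right)\right)^{2} = \left(-96 + \frac{40}{9} \left(-3\right)\right)^{2} = \left(-96 - \frac{40}{3}\right)^{2} = \left(- \frac{328}{3}\right)^{2} = \frac{107584}{9}$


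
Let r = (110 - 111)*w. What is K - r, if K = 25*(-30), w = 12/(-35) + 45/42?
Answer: -52449/70 ≈ -749.27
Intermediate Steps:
w = 51/70 (w = 12*(-1/35) + 45*(1/42) = -12/35 + 15/14 = 51/70 ≈ 0.72857)
K = -750
r = -51/70 (r = (110 - 111)*(51/70) = -1*51/70 = -51/70 ≈ -0.72857)
K - r = -750 - 1*(-51/70) = -750 + 51/70 = -52449/70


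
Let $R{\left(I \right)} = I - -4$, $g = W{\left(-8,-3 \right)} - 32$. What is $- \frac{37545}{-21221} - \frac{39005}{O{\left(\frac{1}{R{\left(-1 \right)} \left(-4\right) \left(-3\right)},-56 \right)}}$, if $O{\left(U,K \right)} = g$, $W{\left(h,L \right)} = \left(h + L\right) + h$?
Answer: $\frac{829639900}{1082271} \approx 766.57$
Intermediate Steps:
$W{\left(h,L \right)} = L + 2 h$ ($W{\left(h,L \right)} = \left(L + h\right) + h = L + 2 h$)
$g = -51$ ($g = \left(-3 + 2 \left(-8\right)\right) - 32 = \left(-3 - 16\right) - 32 = -19 - 32 = -51$)
$R{\left(I \right)} = 4 + I$ ($R{\left(I \right)} = I + 4 = 4 + I$)
$O{\left(U,K \right)} = -51$
$- \frac{37545}{-21221} - \frac{39005}{O{\left(\frac{1}{R{\left(-1 \right)} \left(-4\right) \left(-3\right)},-56 \right)}} = - \frac{37545}{-21221} - \frac{39005}{-51} = \left(-37545\right) \left(- \frac{1}{21221}\right) - - \frac{39005}{51} = \frac{37545}{21221} + \frac{39005}{51} = \frac{829639900}{1082271}$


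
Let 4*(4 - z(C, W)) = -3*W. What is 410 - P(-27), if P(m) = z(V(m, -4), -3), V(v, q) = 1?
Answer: 1633/4 ≈ 408.25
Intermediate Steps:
z(C, W) = 4 + 3*W/4 (z(C, W) = 4 - (-3)*W/4 = 4 + 3*W/4)
P(m) = 7/4 (P(m) = 4 + (¾)*(-3) = 4 - 9/4 = 7/4)
410 - P(-27) = 410 - 1*7/4 = 410 - 7/4 = 1633/4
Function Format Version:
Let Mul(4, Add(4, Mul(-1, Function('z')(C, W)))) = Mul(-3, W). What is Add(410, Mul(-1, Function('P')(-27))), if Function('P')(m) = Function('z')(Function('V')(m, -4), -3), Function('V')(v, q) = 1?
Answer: Rational(1633, 4) ≈ 408.25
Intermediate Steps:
Function('z')(C, W) = Add(4, Mul(Rational(3, 4), W)) (Function('z')(C, W) = Add(4, Mul(Rational(-1, 4), Mul(-3, W))) = Add(4, Mul(Rational(3, 4), W)))
Function('P')(m) = Rational(7, 4) (Function('P')(m) = Add(4, Mul(Rational(3, 4), -3)) = Add(4, Rational(-9, 4)) = Rational(7, 4))
Add(410, Mul(-1, Function('P')(-27))) = Add(410, Mul(-1, Rational(7, 4))) = Add(410, Rational(-7, 4)) = Rational(1633, 4)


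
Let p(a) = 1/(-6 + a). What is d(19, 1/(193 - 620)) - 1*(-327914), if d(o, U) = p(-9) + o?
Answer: 4918994/15 ≈ 3.2793e+5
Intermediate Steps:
d(o, U) = -1/15 + o (d(o, U) = 1/(-6 - 9) + o = 1/(-15) + o = -1/15 + o)
d(19, 1/(193 - 620)) - 1*(-327914) = (-1/15 + 19) - 1*(-327914) = 284/15 + 327914 = 4918994/15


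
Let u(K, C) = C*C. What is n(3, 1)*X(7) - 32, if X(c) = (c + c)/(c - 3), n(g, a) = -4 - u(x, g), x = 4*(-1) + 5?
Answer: -155/2 ≈ -77.500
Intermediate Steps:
x = 1 (x = -4 + 5 = 1)
u(K, C) = C²
n(g, a) = -4 - g²
X(c) = 2*c/(-3 + c) (X(c) = (2*c)/(-3 + c) = 2*c/(-3 + c))
n(3, 1)*X(7) - 32 = (-4 - 1*3²)*(2*7/(-3 + 7)) - 32 = (-4 - 1*9)*(2*7/4) - 32 = (-4 - 9)*(2*7*(¼)) - 32 = -13*7/2 - 32 = -91/2 - 32 = -155/2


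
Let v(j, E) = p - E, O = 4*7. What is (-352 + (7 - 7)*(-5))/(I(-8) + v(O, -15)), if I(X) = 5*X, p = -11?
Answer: 88/9 ≈ 9.7778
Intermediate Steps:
O = 28
v(j, E) = -11 - E
(-352 + (7 - 7)*(-5))/(I(-8) + v(O, -15)) = (-352 + (7 - 7)*(-5))/(5*(-8) + (-11 - 1*(-15))) = (-352 + 0*(-5))/(-40 + (-11 + 15)) = (-352 + 0)/(-40 + 4) = -352/(-36) = -352*(-1/36) = 88/9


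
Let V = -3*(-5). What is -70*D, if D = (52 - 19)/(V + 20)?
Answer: -66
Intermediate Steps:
V = 15
D = 33/35 (D = (52 - 19)/(15 + 20) = 33/35 ≈ 0.94286)
-70*D = -70*33/35 = -66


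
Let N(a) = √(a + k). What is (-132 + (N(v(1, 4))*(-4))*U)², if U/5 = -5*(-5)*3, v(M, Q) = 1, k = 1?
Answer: 4517424 + 396000*√2 ≈ 5.0775e+6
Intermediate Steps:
U = 375 (U = 5*(-5*(-5)*3) = 5*(25*3) = 5*75 = 375)
N(a) = √(1 + a) (N(a) = √(a + 1) = √(1 + a))
(-132 + (N(v(1, 4))*(-4))*U)² = (-132 + (√(1 + 1)*(-4))*375)² = (-132 + (√2*(-4))*375)² = (-132 - 4*√2*375)² = (-132 - 1500*√2)²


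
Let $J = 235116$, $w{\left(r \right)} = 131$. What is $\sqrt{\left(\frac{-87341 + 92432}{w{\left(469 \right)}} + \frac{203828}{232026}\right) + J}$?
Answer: $\frac{13 \sqrt{321384396528952455}}{15197703} \approx 484.93$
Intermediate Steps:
$\sqrt{\left(\frac{-87341 + 92432}{w{\left(469 \right)}} + \frac{203828}{232026}\right) + J} = \sqrt{\left(\frac{-87341 + 92432}{131} + \frac{203828}{232026}\right) + 235116} = \sqrt{\left(5091 \cdot \frac{1}{131} + 203828 \cdot \frac{1}{232026}\right) + 235116} = \sqrt{\left(\frac{5091}{131} + \frac{101914}{116013}\right) + 235116} = \sqrt{\frac{603972917}{15197703} + 235116} = \sqrt{\frac{3573827111465}{15197703}} = \frac{13 \sqrt{321384396528952455}}{15197703}$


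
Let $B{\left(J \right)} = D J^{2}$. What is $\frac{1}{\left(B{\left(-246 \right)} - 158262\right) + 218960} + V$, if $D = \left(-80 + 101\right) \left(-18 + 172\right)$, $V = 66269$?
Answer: $\frac{12973445151899}{195769442} \approx 66269.0$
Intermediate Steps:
$D = 3234$ ($D = 21 \cdot 154 = 3234$)
$B{\left(J \right)} = 3234 J^{2}$
$\frac{1}{\left(B{\left(-246 \right)} - 158262\right) + 218960} + V = \frac{1}{\left(3234 \left(-246\right)^{2} - 158262\right) + 218960} + 66269 = \frac{1}{\left(3234 \cdot 60516 - 158262\right) + 218960} + 66269 = \frac{1}{\left(195708744 - 158262\right) + 218960} + 66269 = \frac{1}{195550482 + 218960} + 66269 = \frac{1}{195769442} + 66269 = \frac{12973445151899}{195769442}$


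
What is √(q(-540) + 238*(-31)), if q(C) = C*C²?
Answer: I*√157471378 ≈ 12549.0*I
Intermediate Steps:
q(C) = C³
√(q(-540) + 238*(-31)) = √((-540)³ + 238*(-31)) = √(-157464000 - 7378) = √(-157471378) = I*√157471378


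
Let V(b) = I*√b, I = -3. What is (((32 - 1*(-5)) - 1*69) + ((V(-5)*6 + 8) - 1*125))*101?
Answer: -15049 - 1818*I*√5 ≈ -15049.0 - 4065.2*I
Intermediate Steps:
V(b) = -3*√b
(((32 - 1*(-5)) - 1*69) + ((V(-5)*6 + 8) - 1*125))*101 = (((32 - 1*(-5)) - 1*69) + ((-3*I*√5*6 + 8) - 1*125))*101 = (((32 + 5) - 69) + ((-3*I*√5*6 + 8) - 125))*101 = ((37 - 69) + ((-3*I*√5*6 + 8) - 125))*101 = (-32 + ((-18*I*√5 + 8) - 125))*101 = (-32 + ((8 - 18*I*√5) - 125))*101 = (-32 + (-117 - 18*I*√5))*101 = (-149 - 18*I*√5)*101 = -15049 - 1818*I*√5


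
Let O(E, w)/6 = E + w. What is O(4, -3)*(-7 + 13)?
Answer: 36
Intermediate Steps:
O(E, w) = 6*E + 6*w (O(E, w) = 6*(E + w) = 6*E + 6*w)
O(4, -3)*(-7 + 13) = (6*4 + 6*(-3))*(-7 + 13) = (24 - 18)*6 = 6*6 = 36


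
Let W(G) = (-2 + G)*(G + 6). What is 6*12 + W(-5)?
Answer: 65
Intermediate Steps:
W(G) = (-2 + G)*(6 + G)
6*12 + W(-5) = 6*12 + (-12 + (-5)**2 + 4*(-5)) = 72 + (-12 + 25 - 20) = 72 - 7 = 65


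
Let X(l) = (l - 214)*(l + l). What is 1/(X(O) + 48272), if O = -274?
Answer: 1/315696 ≈ 3.1676e-6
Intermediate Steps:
X(l) = 2*l*(-214 + l) (X(l) = (-214 + l)*(2*l) = 2*l*(-214 + l))
1/(X(O) + 48272) = 1/(2*(-274)*(-214 - 274) + 48272) = 1/(2*(-274)*(-488) + 48272) = 1/(267424 + 48272) = 1/315696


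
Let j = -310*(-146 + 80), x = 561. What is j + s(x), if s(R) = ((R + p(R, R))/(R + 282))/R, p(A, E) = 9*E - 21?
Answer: 1075112241/52547 ≈ 20460.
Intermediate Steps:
j = 20460 (j = -310*(-66) = 20460)
p(A, E) = -21 + 9*E
s(R) = (-21 + 10*R)/(R*(282 + R)) (s(R) = ((R + (-21 + 9*R))/(R + 282))/R = ((-21 + 10*R)/(282 + R))/R = (-21 + 10*R)/(R*(282 + R)))
j + s(x) = 20460 + (-21 + 10*561)/(561*(282 + 561)) = 20460 + (1/561)*(-21 + 5610)/843 = 20460 + (1/561)*(1/843)*5589 = 20460 + 621/52547 = 1075112241/52547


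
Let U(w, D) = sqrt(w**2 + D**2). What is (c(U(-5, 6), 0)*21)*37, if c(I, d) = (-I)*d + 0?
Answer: 0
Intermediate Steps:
U(w, D) = sqrt(D**2 + w**2)
c(I, d) = -I*d (c(I, d) = -I*d + 0 = -I*d)
(c(U(-5, 6), 0)*21)*37 = (-1*sqrt(6**2 + (-5)**2)*0*21)*37 = (-1*sqrt(36 + 25)*0*21)*37 = (-1*sqrt(61)*0*21)*37 = (0*21)*37 = 0*37 = 0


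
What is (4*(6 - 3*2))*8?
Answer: 0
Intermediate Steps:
(4*(6 - 3*2))*8 = (4*(6 - 6))*8 = (4*0)*8 = 0*8 = 0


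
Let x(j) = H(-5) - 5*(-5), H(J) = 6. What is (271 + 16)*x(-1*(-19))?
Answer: 8897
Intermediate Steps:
x(j) = 31 (x(j) = 6 - 5*(-5) = 6 + 25 = 31)
(271 + 16)*x(-1*(-19)) = (271 + 16)*31 = 287*31 = 8897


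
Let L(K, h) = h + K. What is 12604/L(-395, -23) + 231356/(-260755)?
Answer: -153784674/4954345 ≈ -31.040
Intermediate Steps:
L(K, h) = K + h
12604/L(-395, -23) + 231356/(-260755) = 12604/(-395 - 23) + 231356/(-260755) = 12604/(-418) + 231356*(-1/260755) = 12604*(-1/418) - 231356/260755 = -6302/209 - 231356/260755 = -153784674/4954345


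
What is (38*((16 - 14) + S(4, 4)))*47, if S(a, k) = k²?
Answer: 32148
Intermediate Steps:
(38*((16 - 14) + S(4, 4)))*47 = (38*((16 - 14) + 4²))*47 = (38*(2 + 16))*47 = (38*18)*47 = 684*47 = 32148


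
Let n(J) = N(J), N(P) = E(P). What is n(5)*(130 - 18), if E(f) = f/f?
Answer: 112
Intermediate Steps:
E(f) = 1
N(P) = 1
n(J) = 1
n(5)*(130 - 18) = 1*(130 - 18) = 1*112 = 112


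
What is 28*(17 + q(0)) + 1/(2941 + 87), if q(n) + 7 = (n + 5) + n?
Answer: 1271761/3028 ≈ 420.00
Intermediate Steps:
q(n) = -2 + 2*n (q(n) = -7 + ((n + 5) + n) = -7 + ((5 + n) + n) = -7 + (5 + 2*n) = -2 + 2*n)
28*(17 + q(0)) + 1/(2941 + 87) = 28*(17 + (-2 + 2*0)) + 1/(2941 + 87) = 28*(17 + (-2 + 0)) + 1/3028 = 28*(17 - 2) + 1/3028 = 28*15 + 1/3028 = 420 + 1/3028 = 1271761/3028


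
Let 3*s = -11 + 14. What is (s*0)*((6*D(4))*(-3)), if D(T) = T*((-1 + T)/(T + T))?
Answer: 0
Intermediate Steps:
D(T) = -½ + T/2 (D(T) = T*((-1 + T)/((2*T))) = T*((-1 + T)*(1/(2*T))) = T*((-1 + T)/(2*T)) = -½ + T/2)
s = 1 (s = (-11 + 14)/3 = (⅓)*3 = 1)
(s*0)*((6*D(4))*(-3)) = (1*0)*((6*(-½ + (½)*4))*(-3)) = 0*((6*(-½ + 2))*(-3)) = 0*((6*(3/2))*(-3)) = 0*(9*(-3)) = 0*(-27) = 0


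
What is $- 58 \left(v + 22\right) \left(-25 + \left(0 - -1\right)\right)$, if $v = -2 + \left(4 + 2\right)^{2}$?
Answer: $77952$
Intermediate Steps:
$v = 34$ ($v = -2 + 6^{2} = -2 + 36 = 34$)
$- 58 \left(v + 22\right) \left(-25 + \left(0 - -1\right)\right) = - 58 \left(34 + 22\right) \left(-25 + \left(0 - -1\right)\right) = - 58 \cdot 56 \left(-25 + \left(0 + 1\right)\right) = - 58 \cdot 56 \left(-25 + 1\right) = - 58 \cdot 56 \left(-24\right) = \left(-58\right) \left(-1344\right) = 77952$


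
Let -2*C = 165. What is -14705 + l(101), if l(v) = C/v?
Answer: -2970575/202 ≈ -14706.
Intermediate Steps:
C = -165/2 (C = -½*165 = -165/2 ≈ -82.500)
l(v) = -165/(2*v)
-14705 + l(101) = -14705 - 165/2/101 = -14705 - 165/2*1/101 = -14705 - 165/202 = -2970575/202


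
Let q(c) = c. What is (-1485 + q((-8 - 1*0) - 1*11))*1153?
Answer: -1734112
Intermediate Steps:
(-1485 + q((-8 - 1*0) - 1*11))*1153 = (-1485 + ((-8 - 1*0) - 1*11))*1153 = (-1485 + ((-8 + 0) - 11))*1153 = (-1485 + (-8 - 11))*1153 = (-1485 - 19)*1153 = -1504*1153 = -1734112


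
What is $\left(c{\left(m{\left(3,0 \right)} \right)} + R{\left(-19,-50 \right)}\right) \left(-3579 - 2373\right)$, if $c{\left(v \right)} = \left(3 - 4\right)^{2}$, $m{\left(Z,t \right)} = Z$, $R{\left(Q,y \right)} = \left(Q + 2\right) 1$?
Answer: $95232$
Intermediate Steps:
$R{\left(Q,y \right)} = 2 + Q$ ($R{\left(Q,y \right)} = \left(2 + Q\right) 1 = 2 + Q$)
$c{\left(v \right)} = 1$ ($c{\left(v \right)} = \left(-1\right)^{2} = 1$)
$\left(c{\left(m{\left(3,0 \right)} \right)} + R{\left(-19,-50 \right)}\right) \left(-3579 - 2373\right) = \left(1 + \left(2 - 19\right)\right) \left(-3579 - 2373\right) = \left(1 - 17\right) \left(-5952\right) = \left(-16\right) \left(-5952\right) = 95232$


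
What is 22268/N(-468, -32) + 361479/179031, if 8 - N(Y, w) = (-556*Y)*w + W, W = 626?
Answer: 502279092085/248436484863 ≈ 2.0218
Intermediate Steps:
N(Y, w) = -618 + 556*Y*w (N(Y, w) = 8 - ((-556*Y)*w + 626) = 8 - (-556*Y*w + 626) = 8 - (626 - 556*Y*w) = 8 + (-626 + 556*Y*w) = -618 + 556*Y*w)
22268/N(-468, -32) + 361479/179031 = 22268/(-618 + 556*(-468)*(-32)) + 361479/179031 = 22268/(-618 + 8326656) + 361479*(1/179031) = 22268/8326038 + 120493/59677 = 22268*(1/8326038) + 120493/59677 = 11134/4163019 + 120493/59677 = 502279092085/248436484863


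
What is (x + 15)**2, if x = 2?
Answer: 289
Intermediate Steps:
(x + 15)**2 = (2 + 15)**2 = 17**2 = 289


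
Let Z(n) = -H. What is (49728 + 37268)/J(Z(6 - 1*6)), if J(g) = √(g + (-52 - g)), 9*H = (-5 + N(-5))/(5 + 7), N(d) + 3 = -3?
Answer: -3346*I*√13 ≈ -12064.0*I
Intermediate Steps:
N(d) = -6 (N(d) = -3 - 3 = -6)
H = -11/108 (H = ((-5 - 6)/(5 + 7))/9 = (-11/12)/9 = (-11*1/12)/9 = (⅑)*(-11/12) = -11/108 ≈ -0.10185)
Z(n) = 11/108 (Z(n) = -1*(-11/108) = 11/108)
J(g) = 2*I*√13 (J(g) = √(-52) = 2*I*√13)
(49728 + 37268)/J(Z(6 - 1*6)) = (49728 + 37268)/((2*I*√13)) = 86996*(-I*√13/26) = -3346*I*√13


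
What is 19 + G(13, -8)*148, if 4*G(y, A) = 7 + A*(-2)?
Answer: 870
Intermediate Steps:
G(y, A) = 7/4 - A/2 (G(y, A) = (7 + A*(-2))/4 = (7 - 2*A)/4 = 7/4 - A/2)
19 + G(13, -8)*148 = 19 + (7/4 - ½*(-8))*148 = 19 + (7/4 + 4)*148 = 19 + (23/4)*148 = 19 + 851 = 870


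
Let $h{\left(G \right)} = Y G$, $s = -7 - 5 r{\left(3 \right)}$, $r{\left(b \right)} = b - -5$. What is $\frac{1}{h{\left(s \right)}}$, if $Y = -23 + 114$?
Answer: $- \frac{1}{4277} \approx -0.00023381$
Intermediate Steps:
$r{\left(b \right)} = 5 + b$ ($r{\left(b \right)} = b + 5 = 5 + b$)
$s = -47$ ($s = -7 - 5 \left(5 + 3\right) = -7 - 40 = -47$)
$Y = 91$
$h{\left(G \right)} = 91 G$
$\frac{1}{h{\left(s \right)}} = \frac{1}{91 \left(-47\right)} = \frac{1}{-4277} = - \frac{1}{4277}$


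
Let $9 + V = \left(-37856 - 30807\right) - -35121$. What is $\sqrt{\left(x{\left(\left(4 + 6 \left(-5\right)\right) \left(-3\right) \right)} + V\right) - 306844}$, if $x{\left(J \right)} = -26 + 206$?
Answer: $i \sqrt{340215} \approx 583.28 i$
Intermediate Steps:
$V = -33551$ ($V = -9 - 33542 = -33551$)
$x{\left(J \right)} = 180$
$\sqrt{\left(x{\left(\left(4 + 6 \left(-5\right)\right) \left(-3\right) \right)} + V\right) - 306844} = \sqrt{\left(180 - 33551\right) - 306844} = \sqrt{-33371 - 306844} = \sqrt{-340215} = i \sqrt{340215}$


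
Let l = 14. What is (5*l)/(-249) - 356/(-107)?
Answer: 81154/26643 ≈ 3.0460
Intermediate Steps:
(5*l)/(-249) - 356/(-107) = (5*14)/(-249) - 356/(-107) = 70*(-1/249) - 356*(-1/107) = -70/249 + 356/107 = 81154/26643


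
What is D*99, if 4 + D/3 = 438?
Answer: 128898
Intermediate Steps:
D = 1302 (D = -12 + 3*438 = -12 + 1314 = 1302)
D*99 = 1302*99 = 128898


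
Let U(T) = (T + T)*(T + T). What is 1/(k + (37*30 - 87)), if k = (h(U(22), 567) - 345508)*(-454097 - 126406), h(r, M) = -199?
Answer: 1/200683951644 ≈ 4.9830e-12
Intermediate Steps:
U(T) = 4*T**2 (U(T) = (2*T)*(2*T) = 4*T**2)
k = 200683950621 (k = (-199 - 345508)*(-454097 - 126406) = -345707*(-580503) = 200683950621)
1/(k + (37*30 - 87)) = 1/(200683950621 + (37*30 - 87)) = 1/(200683950621 + (1110 - 87)) = 1/(200683950621 + 1023) = 1/200683951644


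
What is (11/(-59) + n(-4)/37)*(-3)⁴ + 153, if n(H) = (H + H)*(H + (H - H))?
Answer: 453960/2183 ≈ 207.95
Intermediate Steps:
n(H) = 2*H² (n(H) = (2*H)*(H + 0) = (2*H)*H = 2*H²)
(11/(-59) + n(-4)/37)*(-3)⁴ + 153 = (11/(-59) + (2*(-4)²)/37)*(-3)⁴ + 153 = (11*(-1/59) + (2*16)*(1/37))*81 + 153 = (-11/59 + 32*(1/37))*81 + 153 = (-11/59 + 32/37)*81 + 153 = (1481/2183)*81 + 153 = 119961/2183 + 153 = 453960/2183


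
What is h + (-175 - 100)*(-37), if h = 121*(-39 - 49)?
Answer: -473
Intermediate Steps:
h = -10648 (h = 121*(-88) = -10648)
h + (-175 - 100)*(-37) = -10648 + (-175 - 100)*(-37) = -10648 - 275*(-37) = -10648 + 10175 = -473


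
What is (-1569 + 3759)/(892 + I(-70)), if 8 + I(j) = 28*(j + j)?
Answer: -365/506 ≈ -0.72134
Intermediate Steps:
I(j) = -8 + 56*j (I(j) = -8 + 28*(j + j) = -8 + 28*(2*j) = -8 + 56*j)
(-1569 + 3759)/(892 + I(-70)) = (-1569 + 3759)/(892 + (-8 + 56*(-70))) = 2190/(892 + (-8 - 3920)) = 2190/(892 - 3928) = 2190/(-3036) = 2190*(-1/3036) = -365/506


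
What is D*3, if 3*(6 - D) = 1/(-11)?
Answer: 199/11 ≈ 18.091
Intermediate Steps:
D = 199/33 (D = 6 - ⅓/(-11) = 6 - ⅓*(-1/11) = 6 + 1/33 = 199/33 ≈ 6.0303)
D*3 = (199/33)*3 = 199/11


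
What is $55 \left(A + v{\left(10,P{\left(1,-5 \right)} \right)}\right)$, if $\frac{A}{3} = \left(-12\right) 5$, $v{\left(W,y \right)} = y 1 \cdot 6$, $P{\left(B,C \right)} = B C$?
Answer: $-11550$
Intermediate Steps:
$v{\left(W,y \right)} = 6 y$ ($v{\left(W,y \right)} = y 6 = 6 y$)
$A = -180$ ($A = 3 \left(\left(-12\right) 5\right) = 3 \left(-60\right) = -180$)
$55 \left(A + v{\left(10,P{\left(1,-5 \right)} \right)}\right) = 55 \left(-180 + 6 \cdot 1 \left(-5\right)\right) = 55 \left(-180 + 6 \left(-5\right)\right) = 55 \left(-180 - 30\right) = 55 \left(-210\right) = -11550$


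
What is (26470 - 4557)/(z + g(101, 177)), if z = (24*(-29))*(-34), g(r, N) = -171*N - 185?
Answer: -21913/6788 ≈ -3.2282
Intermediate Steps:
g(r, N) = -185 - 171*N
z = 23664 (z = -696*(-34) = 23664)
(26470 - 4557)/(z + g(101, 177)) = (26470 - 4557)/(23664 + (-185 - 171*177)) = 21913/(23664 + (-185 - 30267)) = 21913/(23664 - 30452) = 21913/(-6788) = 21913*(-1/6788) = -21913/6788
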